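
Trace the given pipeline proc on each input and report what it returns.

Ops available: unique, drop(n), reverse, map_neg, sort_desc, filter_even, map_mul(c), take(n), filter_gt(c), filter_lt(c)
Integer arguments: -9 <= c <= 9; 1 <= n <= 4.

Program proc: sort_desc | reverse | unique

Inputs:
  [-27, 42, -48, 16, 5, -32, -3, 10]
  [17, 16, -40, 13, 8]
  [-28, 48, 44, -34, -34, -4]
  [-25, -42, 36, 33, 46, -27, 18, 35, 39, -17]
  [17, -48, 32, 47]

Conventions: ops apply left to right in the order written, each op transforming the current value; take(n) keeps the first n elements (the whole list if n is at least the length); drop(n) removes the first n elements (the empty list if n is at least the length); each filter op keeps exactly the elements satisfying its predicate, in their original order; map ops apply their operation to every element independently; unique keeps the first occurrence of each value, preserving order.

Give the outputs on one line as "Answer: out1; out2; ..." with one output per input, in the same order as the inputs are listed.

[-48, -32, -27, -3, 5, 10, 16, 42]; [-40, 8, 13, 16, 17]; [-34, -28, -4, 44, 48]; [-42, -27, -25, -17, 18, 33, 35, 36, 39, 46]; [-48, 17, 32, 47]

Execution, op by op:
  [-27, 42, -48, 16, 5, -32, -3, 10] -> [42, 16, 10, 5, -3, -27, -32, -48] -> [-48, -32, -27, -3, 5, 10, 16, 42] -> [-48, -32, -27, -3, 5, 10, 16, 42]
  [17, 16, -40, 13, 8] -> [17, 16, 13, 8, -40] -> [-40, 8, 13, 16, 17] -> [-40, 8, 13, 16, 17]
  [-28, 48, 44, -34, -34, -4] -> [48, 44, -4, -28, -34, -34] -> [-34, -34, -28, -4, 44, 48] -> [-34, -28, -4, 44, 48]
  [-25, -42, 36, 33, 46, -27, 18, 35, 39, -17] -> [46, 39, 36, 35, 33, 18, -17, -25, -27, -42] -> [-42, -27, -25, -17, 18, 33, 35, 36, 39, 46] -> [-42, -27, -25, -17, 18, 33, 35, 36, 39, 46]
  [17, -48, 32, 47] -> [47, 32, 17, -48] -> [-48, 17, 32, 47] -> [-48, 17, 32, 47]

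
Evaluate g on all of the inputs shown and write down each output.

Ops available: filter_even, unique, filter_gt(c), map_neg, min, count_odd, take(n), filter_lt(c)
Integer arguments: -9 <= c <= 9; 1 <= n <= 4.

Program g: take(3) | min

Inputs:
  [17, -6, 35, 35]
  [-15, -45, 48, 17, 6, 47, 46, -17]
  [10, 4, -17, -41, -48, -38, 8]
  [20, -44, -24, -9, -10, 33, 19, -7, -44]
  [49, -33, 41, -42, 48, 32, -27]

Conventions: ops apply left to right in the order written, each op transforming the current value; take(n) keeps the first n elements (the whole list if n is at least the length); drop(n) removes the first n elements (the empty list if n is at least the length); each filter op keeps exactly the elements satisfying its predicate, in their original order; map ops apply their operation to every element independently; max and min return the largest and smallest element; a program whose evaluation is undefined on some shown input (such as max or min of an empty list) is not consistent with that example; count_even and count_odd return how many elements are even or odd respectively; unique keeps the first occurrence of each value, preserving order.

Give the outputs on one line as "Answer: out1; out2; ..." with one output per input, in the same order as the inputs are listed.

-6; -45; -17; -44; -33

Execution, op by op:
  [17, -6, 35, 35] -> [17, -6, 35] -> -6
  [-15, -45, 48, 17, 6, 47, 46, -17] -> [-15, -45, 48] -> -45
  [10, 4, -17, -41, -48, -38, 8] -> [10, 4, -17] -> -17
  [20, -44, -24, -9, -10, 33, 19, -7, -44] -> [20, -44, -24] -> -44
  [49, -33, 41, -42, 48, 32, -27] -> [49, -33, 41] -> -33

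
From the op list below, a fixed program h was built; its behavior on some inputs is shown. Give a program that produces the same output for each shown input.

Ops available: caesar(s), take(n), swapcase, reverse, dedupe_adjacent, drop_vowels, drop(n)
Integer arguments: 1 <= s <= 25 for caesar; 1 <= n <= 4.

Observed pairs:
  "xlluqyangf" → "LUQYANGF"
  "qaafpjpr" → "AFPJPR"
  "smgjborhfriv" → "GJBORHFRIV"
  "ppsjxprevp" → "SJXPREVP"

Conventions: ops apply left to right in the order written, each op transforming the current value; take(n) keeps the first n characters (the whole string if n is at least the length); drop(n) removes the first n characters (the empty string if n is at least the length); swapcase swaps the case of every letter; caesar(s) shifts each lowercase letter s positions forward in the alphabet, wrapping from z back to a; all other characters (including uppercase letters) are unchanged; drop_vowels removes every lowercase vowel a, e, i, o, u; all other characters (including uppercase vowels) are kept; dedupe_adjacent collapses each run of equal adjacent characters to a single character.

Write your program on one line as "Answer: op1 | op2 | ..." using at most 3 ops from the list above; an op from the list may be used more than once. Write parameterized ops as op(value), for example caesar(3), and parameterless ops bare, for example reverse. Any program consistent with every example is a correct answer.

drop(2) | swapcase

Check, running the answer program on each example:
  "xlluqyangf" -> "luqyangf" -> "LUQYANGF"
  "qaafpjpr" -> "afpjpr" -> "AFPJPR"
  "smgjborhfriv" -> "gjborhfriv" -> "GJBORHFRIV"
  "ppsjxprevp" -> "sjxprevp" -> "SJXPREVP"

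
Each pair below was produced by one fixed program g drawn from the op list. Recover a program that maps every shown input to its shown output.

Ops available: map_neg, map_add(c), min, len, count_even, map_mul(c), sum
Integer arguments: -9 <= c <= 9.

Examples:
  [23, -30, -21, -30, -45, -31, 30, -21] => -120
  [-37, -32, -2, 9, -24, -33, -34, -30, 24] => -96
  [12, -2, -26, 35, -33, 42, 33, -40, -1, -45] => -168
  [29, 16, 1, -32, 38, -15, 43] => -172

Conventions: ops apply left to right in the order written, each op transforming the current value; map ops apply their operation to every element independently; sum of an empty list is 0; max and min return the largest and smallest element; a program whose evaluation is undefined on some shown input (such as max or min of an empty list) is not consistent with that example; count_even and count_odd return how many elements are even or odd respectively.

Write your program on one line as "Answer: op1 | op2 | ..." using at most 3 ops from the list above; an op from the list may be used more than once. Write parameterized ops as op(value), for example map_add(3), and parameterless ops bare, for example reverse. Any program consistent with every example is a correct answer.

map_mul(-4) | min

Check, running the answer program on each example:
  [23, -30, -21, -30, -45, -31, 30, -21] -> [-92, 120, 84, 120, 180, 124, -120, 84] -> -120
  [-37, -32, -2, 9, -24, -33, -34, -30, 24] -> [148, 128, 8, -36, 96, 132, 136, 120, -96] -> -96
  [12, -2, -26, 35, -33, 42, 33, -40, -1, -45] -> [-48, 8, 104, -140, 132, -168, -132, 160, 4, 180] -> -168
  [29, 16, 1, -32, 38, -15, 43] -> [-116, -64, -4, 128, -152, 60, -172] -> -172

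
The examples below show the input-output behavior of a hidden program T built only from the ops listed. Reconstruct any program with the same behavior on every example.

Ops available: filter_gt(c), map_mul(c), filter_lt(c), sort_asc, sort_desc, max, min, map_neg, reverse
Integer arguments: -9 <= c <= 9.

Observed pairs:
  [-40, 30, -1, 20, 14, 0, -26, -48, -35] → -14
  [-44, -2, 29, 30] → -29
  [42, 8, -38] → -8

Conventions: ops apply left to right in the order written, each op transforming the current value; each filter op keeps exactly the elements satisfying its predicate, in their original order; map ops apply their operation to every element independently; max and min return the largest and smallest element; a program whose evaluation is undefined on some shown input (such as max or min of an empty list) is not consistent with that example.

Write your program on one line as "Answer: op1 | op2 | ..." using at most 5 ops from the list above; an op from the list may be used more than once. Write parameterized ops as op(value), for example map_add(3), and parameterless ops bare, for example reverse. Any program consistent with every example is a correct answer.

filter_gt(0) | reverse | map_neg | max

Check, running the answer program on each example:
  [-40, 30, -1, 20, 14, 0, -26, -48, -35] -> [30, 20, 14] -> [14, 20, 30] -> [-14, -20, -30] -> -14
  [-44, -2, 29, 30] -> [29, 30] -> [30, 29] -> [-30, -29] -> -29
  [42, 8, -38] -> [42, 8] -> [8, 42] -> [-8, -42] -> -8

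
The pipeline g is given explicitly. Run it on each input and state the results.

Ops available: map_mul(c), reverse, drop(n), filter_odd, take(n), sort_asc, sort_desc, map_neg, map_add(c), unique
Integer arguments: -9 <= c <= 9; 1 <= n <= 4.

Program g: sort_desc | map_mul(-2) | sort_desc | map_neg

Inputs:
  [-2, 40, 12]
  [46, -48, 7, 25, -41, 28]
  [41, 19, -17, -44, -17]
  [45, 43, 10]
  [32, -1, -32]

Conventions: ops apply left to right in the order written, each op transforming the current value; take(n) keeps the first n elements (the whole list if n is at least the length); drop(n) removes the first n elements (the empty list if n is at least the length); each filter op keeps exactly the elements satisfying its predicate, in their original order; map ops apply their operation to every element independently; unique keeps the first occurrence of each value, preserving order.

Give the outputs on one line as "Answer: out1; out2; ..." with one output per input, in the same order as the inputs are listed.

Execution, op by op:
  [-2, 40, 12] -> [40, 12, -2] -> [-80, -24, 4] -> [4, -24, -80] -> [-4, 24, 80]
  [46, -48, 7, 25, -41, 28] -> [46, 28, 25, 7, -41, -48] -> [-92, -56, -50, -14, 82, 96] -> [96, 82, -14, -50, -56, -92] -> [-96, -82, 14, 50, 56, 92]
  [41, 19, -17, -44, -17] -> [41, 19, -17, -17, -44] -> [-82, -38, 34, 34, 88] -> [88, 34, 34, -38, -82] -> [-88, -34, -34, 38, 82]
  [45, 43, 10] -> [45, 43, 10] -> [-90, -86, -20] -> [-20, -86, -90] -> [20, 86, 90]
  [32, -1, -32] -> [32, -1, -32] -> [-64, 2, 64] -> [64, 2, -64] -> [-64, -2, 64]

[-4, 24, 80]; [-96, -82, 14, 50, 56, 92]; [-88, -34, -34, 38, 82]; [20, 86, 90]; [-64, -2, 64]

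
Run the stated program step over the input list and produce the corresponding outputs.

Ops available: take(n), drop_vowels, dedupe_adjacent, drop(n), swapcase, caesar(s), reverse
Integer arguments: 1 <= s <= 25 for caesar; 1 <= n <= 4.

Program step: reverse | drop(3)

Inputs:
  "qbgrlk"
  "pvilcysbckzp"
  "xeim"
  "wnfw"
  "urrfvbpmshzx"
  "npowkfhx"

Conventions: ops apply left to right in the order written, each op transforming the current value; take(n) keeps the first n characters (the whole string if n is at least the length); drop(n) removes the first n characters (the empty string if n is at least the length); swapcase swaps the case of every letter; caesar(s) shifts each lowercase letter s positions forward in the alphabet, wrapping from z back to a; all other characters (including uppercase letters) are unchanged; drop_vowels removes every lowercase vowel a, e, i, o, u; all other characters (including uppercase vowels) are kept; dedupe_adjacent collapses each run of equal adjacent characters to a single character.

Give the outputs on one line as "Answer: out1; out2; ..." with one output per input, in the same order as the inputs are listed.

Execution, op by op:
  "qbgrlk" -> "klrgbq" -> "gbq"
  "pvilcysbckzp" -> "pzkcbsyclivp" -> "cbsyclivp"
  "xeim" -> "miex" -> "x"
  "wnfw" -> "wfnw" -> "w"
  "urrfvbpmshzx" -> "xzhsmpbvfrru" -> "smpbvfrru"
  "npowkfhx" -> "xhfkwopn" -> "kwopn"

"gbq"; "cbsyclivp"; "x"; "w"; "smpbvfrru"; "kwopn"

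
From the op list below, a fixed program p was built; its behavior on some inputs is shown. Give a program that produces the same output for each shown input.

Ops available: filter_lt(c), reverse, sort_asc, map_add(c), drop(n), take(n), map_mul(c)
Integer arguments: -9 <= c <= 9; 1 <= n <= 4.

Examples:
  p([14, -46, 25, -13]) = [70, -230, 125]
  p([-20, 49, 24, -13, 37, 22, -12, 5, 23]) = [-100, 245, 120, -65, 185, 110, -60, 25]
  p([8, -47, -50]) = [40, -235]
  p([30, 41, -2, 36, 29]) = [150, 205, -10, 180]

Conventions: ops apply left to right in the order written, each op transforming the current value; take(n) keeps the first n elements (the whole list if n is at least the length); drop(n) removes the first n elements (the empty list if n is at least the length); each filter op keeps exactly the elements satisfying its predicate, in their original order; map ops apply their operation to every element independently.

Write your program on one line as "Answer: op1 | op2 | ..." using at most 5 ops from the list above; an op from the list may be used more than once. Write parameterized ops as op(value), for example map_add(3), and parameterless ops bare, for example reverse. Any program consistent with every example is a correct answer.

reverse | map_mul(5) | drop(1) | reverse

Check, running the answer program on each example:
  [14, -46, 25, -13] -> [-13, 25, -46, 14] -> [-65, 125, -230, 70] -> [125, -230, 70] -> [70, -230, 125]
  [-20, 49, 24, -13, 37, 22, -12, 5, 23] -> [23, 5, -12, 22, 37, -13, 24, 49, -20] -> [115, 25, -60, 110, 185, -65, 120, 245, -100] -> [25, -60, 110, 185, -65, 120, 245, -100] -> [-100, 245, 120, -65, 185, 110, -60, 25]
  [8, -47, -50] -> [-50, -47, 8] -> [-250, -235, 40] -> [-235, 40] -> [40, -235]
  [30, 41, -2, 36, 29] -> [29, 36, -2, 41, 30] -> [145, 180, -10, 205, 150] -> [180, -10, 205, 150] -> [150, 205, -10, 180]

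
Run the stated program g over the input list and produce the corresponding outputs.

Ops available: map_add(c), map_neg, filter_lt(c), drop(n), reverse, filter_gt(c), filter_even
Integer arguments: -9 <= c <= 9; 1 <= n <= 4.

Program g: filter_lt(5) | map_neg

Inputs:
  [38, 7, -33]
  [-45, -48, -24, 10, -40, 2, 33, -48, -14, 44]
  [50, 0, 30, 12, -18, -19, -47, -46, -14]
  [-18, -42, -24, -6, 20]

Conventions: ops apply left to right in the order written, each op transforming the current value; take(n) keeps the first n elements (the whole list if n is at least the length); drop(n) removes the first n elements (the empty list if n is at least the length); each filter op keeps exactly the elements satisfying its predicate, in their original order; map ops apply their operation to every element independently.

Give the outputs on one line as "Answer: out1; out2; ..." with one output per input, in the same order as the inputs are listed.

[33]; [45, 48, 24, 40, -2, 48, 14]; [0, 18, 19, 47, 46, 14]; [18, 42, 24, 6]

Execution, op by op:
  [38, 7, -33] -> [-33] -> [33]
  [-45, -48, -24, 10, -40, 2, 33, -48, -14, 44] -> [-45, -48, -24, -40, 2, -48, -14] -> [45, 48, 24, 40, -2, 48, 14]
  [50, 0, 30, 12, -18, -19, -47, -46, -14] -> [0, -18, -19, -47, -46, -14] -> [0, 18, 19, 47, 46, 14]
  [-18, -42, -24, -6, 20] -> [-18, -42, -24, -6] -> [18, 42, 24, 6]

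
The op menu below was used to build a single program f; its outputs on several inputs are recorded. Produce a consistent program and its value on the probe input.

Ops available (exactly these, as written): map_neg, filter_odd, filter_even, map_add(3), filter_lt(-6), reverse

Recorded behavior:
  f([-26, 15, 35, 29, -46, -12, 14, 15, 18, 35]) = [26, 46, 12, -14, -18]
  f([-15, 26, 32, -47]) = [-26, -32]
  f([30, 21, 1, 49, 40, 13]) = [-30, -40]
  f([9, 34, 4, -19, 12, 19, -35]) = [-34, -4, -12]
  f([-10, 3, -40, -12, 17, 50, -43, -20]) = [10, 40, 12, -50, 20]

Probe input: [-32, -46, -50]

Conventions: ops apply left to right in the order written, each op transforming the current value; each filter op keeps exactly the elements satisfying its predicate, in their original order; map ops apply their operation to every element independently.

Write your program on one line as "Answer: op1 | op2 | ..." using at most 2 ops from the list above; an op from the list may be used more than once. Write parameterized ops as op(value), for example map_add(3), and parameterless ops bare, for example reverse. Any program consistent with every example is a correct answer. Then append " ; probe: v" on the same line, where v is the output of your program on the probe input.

filter_even | map_neg ; probe: [32, 46, 50]

Check, running the answer program on each example:
  [-26, 15, 35, 29, -46, -12, 14, 15, 18, 35] -> [-26, -46, -12, 14, 18] -> [26, 46, 12, -14, -18]
  [-15, 26, 32, -47] -> [26, 32] -> [-26, -32]
  [30, 21, 1, 49, 40, 13] -> [30, 40] -> [-30, -40]
  [9, 34, 4, -19, 12, 19, -35] -> [34, 4, 12] -> [-34, -4, -12]
  [-10, 3, -40, -12, 17, 50, -43, -20] -> [-10, -40, -12, 50, -20] -> [10, 40, 12, -50, 20]
  probe: [-32, -46, -50] -> [-32, -46, -50] -> [32, 46, 50]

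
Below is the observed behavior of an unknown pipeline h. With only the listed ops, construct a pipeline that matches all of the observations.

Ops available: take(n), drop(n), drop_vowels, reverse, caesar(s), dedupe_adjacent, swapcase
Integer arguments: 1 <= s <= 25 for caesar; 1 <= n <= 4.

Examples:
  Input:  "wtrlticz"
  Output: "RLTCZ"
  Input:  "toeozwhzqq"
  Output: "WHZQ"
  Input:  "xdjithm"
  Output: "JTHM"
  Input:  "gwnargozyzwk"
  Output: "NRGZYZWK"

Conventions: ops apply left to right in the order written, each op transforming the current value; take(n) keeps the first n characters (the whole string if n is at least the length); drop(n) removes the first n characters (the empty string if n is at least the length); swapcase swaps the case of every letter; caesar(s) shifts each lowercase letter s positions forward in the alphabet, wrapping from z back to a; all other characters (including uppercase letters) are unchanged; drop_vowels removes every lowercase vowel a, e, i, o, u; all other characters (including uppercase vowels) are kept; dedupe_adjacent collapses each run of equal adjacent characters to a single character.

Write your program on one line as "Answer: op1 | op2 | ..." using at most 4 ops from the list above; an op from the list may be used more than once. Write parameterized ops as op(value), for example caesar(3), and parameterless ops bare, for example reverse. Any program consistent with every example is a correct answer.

drop_vowels | dedupe_adjacent | swapcase | drop(2)

Check, running the answer program on each example:
  "wtrlticz" -> "wtrltcz" -> "wtrltcz" -> "WTRLTCZ" -> "RLTCZ"
  "toeozwhzqq" -> "tzwhzqq" -> "tzwhzq" -> "TZWHZQ" -> "WHZQ"
  "xdjithm" -> "xdjthm" -> "xdjthm" -> "XDJTHM" -> "JTHM"
  "gwnargozyzwk" -> "gwnrgzyzwk" -> "gwnrgzyzwk" -> "GWNRGZYZWK" -> "NRGZYZWK"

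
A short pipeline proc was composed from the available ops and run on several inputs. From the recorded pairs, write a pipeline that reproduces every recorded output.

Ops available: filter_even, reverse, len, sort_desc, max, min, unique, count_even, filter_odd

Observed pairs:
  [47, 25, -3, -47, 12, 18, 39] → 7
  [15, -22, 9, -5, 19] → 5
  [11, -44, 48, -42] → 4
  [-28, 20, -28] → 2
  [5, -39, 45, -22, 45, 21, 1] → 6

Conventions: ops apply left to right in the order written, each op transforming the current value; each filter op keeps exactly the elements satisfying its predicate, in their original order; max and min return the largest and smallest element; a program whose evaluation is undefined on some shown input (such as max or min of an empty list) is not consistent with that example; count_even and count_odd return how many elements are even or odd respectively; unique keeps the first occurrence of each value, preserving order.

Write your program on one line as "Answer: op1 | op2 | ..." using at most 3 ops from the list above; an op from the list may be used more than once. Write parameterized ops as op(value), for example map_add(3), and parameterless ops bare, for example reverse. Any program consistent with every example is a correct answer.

unique | len

Check, running the answer program on each example:
  [47, 25, -3, -47, 12, 18, 39] -> [47, 25, -3, -47, 12, 18, 39] -> 7
  [15, -22, 9, -5, 19] -> [15, -22, 9, -5, 19] -> 5
  [11, -44, 48, -42] -> [11, -44, 48, -42] -> 4
  [-28, 20, -28] -> [-28, 20] -> 2
  [5, -39, 45, -22, 45, 21, 1] -> [5, -39, 45, -22, 21, 1] -> 6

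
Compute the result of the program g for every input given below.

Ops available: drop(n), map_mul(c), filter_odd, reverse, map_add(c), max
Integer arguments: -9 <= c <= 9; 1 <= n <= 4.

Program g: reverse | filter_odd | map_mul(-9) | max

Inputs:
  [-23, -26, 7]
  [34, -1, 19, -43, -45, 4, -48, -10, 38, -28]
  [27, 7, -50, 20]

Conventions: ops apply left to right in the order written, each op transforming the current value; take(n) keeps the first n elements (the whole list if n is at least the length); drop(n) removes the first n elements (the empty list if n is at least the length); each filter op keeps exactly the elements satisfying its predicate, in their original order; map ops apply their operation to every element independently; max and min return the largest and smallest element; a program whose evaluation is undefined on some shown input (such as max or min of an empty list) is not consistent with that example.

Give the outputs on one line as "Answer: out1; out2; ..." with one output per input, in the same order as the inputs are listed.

207; 405; -63

Execution, op by op:
  [-23, -26, 7] -> [7, -26, -23] -> [7, -23] -> [-63, 207] -> 207
  [34, -1, 19, -43, -45, 4, -48, -10, 38, -28] -> [-28, 38, -10, -48, 4, -45, -43, 19, -1, 34] -> [-45, -43, 19, -1] -> [405, 387, -171, 9] -> 405
  [27, 7, -50, 20] -> [20, -50, 7, 27] -> [7, 27] -> [-63, -243] -> -63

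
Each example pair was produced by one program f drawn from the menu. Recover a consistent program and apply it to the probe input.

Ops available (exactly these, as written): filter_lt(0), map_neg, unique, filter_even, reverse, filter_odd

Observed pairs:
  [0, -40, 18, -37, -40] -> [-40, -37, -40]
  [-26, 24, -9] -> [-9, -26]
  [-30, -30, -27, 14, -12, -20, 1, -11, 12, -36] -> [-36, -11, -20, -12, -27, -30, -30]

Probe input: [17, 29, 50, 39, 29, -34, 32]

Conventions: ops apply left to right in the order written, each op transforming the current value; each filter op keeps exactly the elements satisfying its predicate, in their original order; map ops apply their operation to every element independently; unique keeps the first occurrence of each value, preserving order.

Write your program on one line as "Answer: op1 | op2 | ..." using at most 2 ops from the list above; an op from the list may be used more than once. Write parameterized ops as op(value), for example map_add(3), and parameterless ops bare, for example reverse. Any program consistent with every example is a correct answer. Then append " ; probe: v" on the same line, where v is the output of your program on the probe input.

reverse | filter_lt(0) ; probe: [-34]

Check, running the answer program on each example:
  [0, -40, 18, -37, -40] -> [-40, -37, 18, -40, 0] -> [-40, -37, -40]
  [-26, 24, -9] -> [-9, 24, -26] -> [-9, -26]
  [-30, -30, -27, 14, -12, -20, 1, -11, 12, -36] -> [-36, 12, -11, 1, -20, -12, 14, -27, -30, -30] -> [-36, -11, -20, -12, -27, -30, -30]
  probe: [17, 29, 50, 39, 29, -34, 32] -> [32, -34, 29, 39, 50, 29, 17] -> [-34]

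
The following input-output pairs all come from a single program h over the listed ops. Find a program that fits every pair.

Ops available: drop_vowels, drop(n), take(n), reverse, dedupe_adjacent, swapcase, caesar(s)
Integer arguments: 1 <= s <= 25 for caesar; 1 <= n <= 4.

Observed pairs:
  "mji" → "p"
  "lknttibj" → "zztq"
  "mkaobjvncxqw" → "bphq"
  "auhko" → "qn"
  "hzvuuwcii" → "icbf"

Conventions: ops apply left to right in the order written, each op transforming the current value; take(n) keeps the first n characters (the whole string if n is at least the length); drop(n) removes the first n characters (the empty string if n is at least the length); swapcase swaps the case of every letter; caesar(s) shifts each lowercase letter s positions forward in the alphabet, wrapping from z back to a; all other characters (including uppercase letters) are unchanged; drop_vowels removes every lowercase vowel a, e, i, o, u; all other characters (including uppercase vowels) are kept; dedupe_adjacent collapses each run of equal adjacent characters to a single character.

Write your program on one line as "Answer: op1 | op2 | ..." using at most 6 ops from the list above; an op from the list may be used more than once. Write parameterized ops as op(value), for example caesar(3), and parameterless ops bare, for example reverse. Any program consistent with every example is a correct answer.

drop(1) | drop_vowels | caesar(25) | take(4) | caesar(7) | reverse

Check, running the answer program on each example:
  "mji" -> "ji" -> "j" -> "i" -> "i" -> "p" -> "p"
  "lknttibj" -> "knttibj" -> "knttbj" -> "jmssai" -> "jmss" -> "qtzz" -> "zztq"
  "mkaobjvncxqw" -> "kaobjvncxqw" -> "kbjvncxqw" -> "jaiumbwpv" -> "jaiu" -> "qhpb" -> "bphq"
  "auhko" -> "uhko" -> "hk" -> "gj" -> "gj" -> "nq" -> "qn"
  "hzvuuwcii" -> "zvuuwcii" -> "zvwc" -> "yuvb" -> "yuvb" -> "fbci" -> "icbf"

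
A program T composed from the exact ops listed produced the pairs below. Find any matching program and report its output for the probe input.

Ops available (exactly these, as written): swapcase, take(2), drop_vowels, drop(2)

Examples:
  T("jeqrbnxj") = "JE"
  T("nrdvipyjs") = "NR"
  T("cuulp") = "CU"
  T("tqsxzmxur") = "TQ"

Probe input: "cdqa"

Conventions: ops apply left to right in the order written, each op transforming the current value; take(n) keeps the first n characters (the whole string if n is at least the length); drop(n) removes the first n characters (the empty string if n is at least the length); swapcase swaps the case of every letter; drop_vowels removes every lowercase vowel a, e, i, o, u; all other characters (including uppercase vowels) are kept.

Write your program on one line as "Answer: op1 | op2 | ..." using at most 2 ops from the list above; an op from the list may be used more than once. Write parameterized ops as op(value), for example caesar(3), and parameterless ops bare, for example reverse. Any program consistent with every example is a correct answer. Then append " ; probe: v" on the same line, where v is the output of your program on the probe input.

swapcase | take(2) ; probe: "CD"

Check, running the answer program on each example:
  "jeqrbnxj" -> "JEQRBNXJ" -> "JE"
  "nrdvipyjs" -> "NRDVIPYJS" -> "NR"
  "cuulp" -> "CUULP" -> "CU"
  "tqsxzmxur" -> "TQSXZMXUR" -> "TQ"
  probe: "cdqa" -> "CDQA" -> "CD"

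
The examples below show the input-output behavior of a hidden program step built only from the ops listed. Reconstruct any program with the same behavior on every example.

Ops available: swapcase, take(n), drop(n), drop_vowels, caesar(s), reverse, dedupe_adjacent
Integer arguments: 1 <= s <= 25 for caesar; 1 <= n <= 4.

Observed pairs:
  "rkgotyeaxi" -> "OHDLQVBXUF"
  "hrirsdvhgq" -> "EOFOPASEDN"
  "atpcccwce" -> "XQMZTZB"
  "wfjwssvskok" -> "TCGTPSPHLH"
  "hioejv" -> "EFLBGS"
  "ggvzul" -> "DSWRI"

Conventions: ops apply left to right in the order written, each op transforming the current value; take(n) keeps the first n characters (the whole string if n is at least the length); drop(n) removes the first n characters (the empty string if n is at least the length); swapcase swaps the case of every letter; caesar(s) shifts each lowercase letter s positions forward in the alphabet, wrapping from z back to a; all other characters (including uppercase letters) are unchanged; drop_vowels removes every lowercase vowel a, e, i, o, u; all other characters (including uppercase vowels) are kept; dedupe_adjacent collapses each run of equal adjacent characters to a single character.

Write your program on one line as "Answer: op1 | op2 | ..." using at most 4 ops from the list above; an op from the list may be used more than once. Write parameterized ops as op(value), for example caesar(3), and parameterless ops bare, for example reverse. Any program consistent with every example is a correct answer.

caesar(23) | dedupe_adjacent | swapcase

Check, running the answer program on each example:
  "rkgotyeaxi" -> "ohdlqvbxuf" -> "ohdlqvbxuf" -> "OHDLQVBXUF"
  "hrirsdvhgq" -> "eofopasedn" -> "eofopasedn" -> "EOFOPASEDN"
  "atpcccwce" -> "xqmzzztzb" -> "xqmztzb" -> "XQMZTZB"
  "wfjwssvskok" -> "tcgtppsphlh" -> "tcgtpsphlh" -> "TCGTPSPHLH"
  "hioejv" -> "eflbgs" -> "eflbgs" -> "EFLBGS"
  "ggvzul" -> "ddswri" -> "dswri" -> "DSWRI"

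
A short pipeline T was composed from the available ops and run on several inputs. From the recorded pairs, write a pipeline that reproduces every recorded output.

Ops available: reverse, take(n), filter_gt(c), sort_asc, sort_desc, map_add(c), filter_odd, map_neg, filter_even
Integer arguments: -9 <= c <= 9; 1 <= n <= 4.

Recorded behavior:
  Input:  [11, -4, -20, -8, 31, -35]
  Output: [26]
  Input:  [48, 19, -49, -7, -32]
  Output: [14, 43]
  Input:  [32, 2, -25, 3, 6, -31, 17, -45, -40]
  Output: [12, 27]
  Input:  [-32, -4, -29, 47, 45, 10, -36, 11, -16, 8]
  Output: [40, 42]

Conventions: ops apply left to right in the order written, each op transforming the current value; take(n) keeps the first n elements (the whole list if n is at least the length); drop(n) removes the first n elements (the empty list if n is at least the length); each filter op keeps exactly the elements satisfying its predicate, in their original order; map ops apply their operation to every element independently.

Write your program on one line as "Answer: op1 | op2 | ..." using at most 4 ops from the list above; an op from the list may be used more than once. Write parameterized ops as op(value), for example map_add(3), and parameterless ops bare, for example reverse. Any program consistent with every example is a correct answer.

map_add(-5) | reverse | filter_gt(7)

Check, running the answer program on each example:
  [11, -4, -20, -8, 31, -35] -> [6, -9, -25, -13, 26, -40] -> [-40, 26, -13, -25, -9, 6] -> [26]
  [48, 19, -49, -7, -32] -> [43, 14, -54, -12, -37] -> [-37, -12, -54, 14, 43] -> [14, 43]
  [32, 2, -25, 3, 6, -31, 17, -45, -40] -> [27, -3, -30, -2, 1, -36, 12, -50, -45] -> [-45, -50, 12, -36, 1, -2, -30, -3, 27] -> [12, 27]
  [-32, -4, -29, 47, 45, 10, -36, 11, -16, 8] -> [-37, -9, -34, 42, 40, 5, -41, 6, -21, 3] -> [3, -21, 6, -41, 5, 40, 42, -34, -9, -37] -> [40, 42]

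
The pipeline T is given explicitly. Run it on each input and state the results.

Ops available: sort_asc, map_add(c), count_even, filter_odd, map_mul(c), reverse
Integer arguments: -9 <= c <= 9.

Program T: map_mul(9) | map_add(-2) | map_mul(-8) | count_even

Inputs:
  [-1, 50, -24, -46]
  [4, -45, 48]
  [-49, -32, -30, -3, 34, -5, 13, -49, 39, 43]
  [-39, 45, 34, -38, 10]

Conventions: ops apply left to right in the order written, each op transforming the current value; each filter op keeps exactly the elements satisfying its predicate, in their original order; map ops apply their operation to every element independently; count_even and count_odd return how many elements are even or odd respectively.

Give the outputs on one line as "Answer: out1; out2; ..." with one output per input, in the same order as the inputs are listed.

4; 3; 10; 5

Execution, op by op:
  [-1, 50, -24, -46] -> [-9, 450, -216, -414] -> [-11, 448, -218, -416] -> [88, -3584, 1744, 3328] -> 4
  [4, -45, 48] -> [36, -405, 432] -> [34, -407, 430] -> [-272, 3256, -3440] -> 3
  [-49, -32, -30, -3, 34, -5, 13, -49, 39, 43] -> [-441, -288, -270, -27, 306, -45, 117, -441, 351, 387] -> [-443, -290, -272, -29, 304, -47, 115, -443, 349, 385] -> [3544, 2320, 2176, 232, -2432, 376, -920, 3544, -2792, -3080] -> 10
  [-39, 45, 34, -38, 10] -> [-351, 405, 306, -342, 90] -> [-353, 403, 304, -344, 88] -> [2824, -3224, -2432, 2752, -704] -> 5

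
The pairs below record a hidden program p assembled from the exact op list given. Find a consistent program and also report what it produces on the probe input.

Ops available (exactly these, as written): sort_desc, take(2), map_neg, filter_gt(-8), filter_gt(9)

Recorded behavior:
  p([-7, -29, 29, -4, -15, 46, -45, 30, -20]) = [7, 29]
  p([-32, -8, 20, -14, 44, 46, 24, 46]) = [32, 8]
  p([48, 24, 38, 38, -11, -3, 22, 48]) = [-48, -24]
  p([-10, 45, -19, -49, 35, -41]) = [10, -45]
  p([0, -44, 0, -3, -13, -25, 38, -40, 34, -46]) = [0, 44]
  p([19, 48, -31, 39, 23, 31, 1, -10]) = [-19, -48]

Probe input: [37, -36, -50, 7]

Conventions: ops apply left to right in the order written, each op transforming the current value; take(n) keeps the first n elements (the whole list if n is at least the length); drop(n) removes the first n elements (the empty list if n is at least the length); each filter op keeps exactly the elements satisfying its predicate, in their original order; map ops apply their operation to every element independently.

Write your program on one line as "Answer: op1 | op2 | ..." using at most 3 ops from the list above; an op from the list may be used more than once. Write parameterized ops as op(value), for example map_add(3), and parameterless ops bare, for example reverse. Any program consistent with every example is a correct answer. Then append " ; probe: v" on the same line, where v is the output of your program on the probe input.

take(2) | map_neg ; probe: [-37, 36]

Check, running the answer program on each example:
  [-7, -29, 29, -4, -15, 46, -45, 30, -20] -> [-7, -29] -> [7, 29]
  [-32, -8, 20, -14, 44, 46, 24, 46] -> [-32, -8] -> [32, 8]
  [48, 24, 38, 38, -11, -3, 22, 48] -> [48, 24] -> [-48, -24]
  [-10, 45, -19, -49, 35, -41] -> [-10, 45] -> [10, -45]
  [0, -44, 0, -3, -13, -25, 38, -40, 34, -46] -> [0, -44] -> [0, 44]
  [19, 48, -31, 39, 23, 31, 1, -10] -> [19, 48] -> [-19, -48]
  probe: [37, -36, -50, 7] -> [37, -36] -> [-37, 36]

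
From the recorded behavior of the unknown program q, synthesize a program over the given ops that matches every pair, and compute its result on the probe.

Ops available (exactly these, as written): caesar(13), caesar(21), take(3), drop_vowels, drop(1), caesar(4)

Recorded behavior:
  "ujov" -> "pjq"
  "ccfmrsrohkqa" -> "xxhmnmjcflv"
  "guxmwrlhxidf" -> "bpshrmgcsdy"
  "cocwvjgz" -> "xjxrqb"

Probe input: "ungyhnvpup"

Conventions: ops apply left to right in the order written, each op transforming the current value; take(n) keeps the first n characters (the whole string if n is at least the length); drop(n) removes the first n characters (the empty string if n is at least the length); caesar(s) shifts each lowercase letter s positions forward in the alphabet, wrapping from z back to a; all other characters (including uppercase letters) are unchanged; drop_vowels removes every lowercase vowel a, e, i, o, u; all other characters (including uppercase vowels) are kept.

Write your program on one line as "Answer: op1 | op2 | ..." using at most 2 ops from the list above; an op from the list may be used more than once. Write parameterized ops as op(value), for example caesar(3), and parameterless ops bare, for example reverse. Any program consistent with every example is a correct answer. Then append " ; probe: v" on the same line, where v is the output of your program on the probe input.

caesar(21) | drop_vowels ; probe: "pbtcqkpk"

Check, running the answer program on each example:
  "ujov" -> "pejq" -> "pjq"
  "ccfmrsrohkqa" -> "xxahmnmjcflv" -> "xxhmnmjcflv"
  "guxmwrlhxidf" -> "bpshrmgcsdya" -> "bpshrmgcsdy"
  "cocwvjgz" -> "xjxrqebu" -> "xjxrqb"
  probe: "ungyhnvpup" -> "pibtciqkpk" -> "pbtcqkpk"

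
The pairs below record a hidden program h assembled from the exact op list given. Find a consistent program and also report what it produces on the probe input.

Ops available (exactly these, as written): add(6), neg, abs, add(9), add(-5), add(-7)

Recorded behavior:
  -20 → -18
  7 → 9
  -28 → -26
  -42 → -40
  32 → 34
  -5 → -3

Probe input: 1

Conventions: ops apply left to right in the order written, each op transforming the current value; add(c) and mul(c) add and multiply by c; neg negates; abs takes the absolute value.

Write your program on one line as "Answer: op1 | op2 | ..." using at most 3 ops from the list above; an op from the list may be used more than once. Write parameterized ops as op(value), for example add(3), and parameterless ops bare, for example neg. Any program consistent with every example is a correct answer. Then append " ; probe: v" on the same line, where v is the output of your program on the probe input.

add(-7) | add(9) ; probe: 3

Check, running the answer program on each example:
  -20 -> -27 -> -18
  7 -> 0 -> 9
  -28 -> -35 -> -26
  -42 -> -49 -> -40
  32 -> 25 -> 34
  -5 -> -12 -> -3
  probe: 1 -> -6 -> 3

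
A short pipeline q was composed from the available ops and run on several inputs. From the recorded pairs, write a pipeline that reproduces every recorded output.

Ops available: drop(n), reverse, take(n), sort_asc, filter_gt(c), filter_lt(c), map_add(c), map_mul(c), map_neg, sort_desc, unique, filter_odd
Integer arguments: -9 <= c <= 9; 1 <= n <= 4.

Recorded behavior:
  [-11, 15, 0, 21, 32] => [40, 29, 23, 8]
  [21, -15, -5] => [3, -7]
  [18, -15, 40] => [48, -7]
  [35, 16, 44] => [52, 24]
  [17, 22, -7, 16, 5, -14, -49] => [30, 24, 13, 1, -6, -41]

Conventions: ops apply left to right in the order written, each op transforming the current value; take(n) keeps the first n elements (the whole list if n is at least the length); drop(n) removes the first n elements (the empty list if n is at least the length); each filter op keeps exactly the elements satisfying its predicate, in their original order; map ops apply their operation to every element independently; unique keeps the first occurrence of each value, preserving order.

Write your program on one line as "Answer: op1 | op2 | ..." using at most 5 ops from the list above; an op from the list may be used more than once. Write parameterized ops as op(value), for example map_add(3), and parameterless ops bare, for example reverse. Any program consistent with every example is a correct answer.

map_add(4) | map_add(4) | drop(1) | sort_desc

Check, running the answer program on each example:
  [-11, 15, 0, 21, 32] -> [-7, 19, 4, 25, 36] -> [-3, 23, 8, 29, 40] -> [23, 8, 29, 40] -> [40, 29, 23, 8]
  [21, -15, -5] -> [25, -11, -1] -> [29, -7, 3] -> [-7, 3] -> [3, -7]
  [18, -15, 40] -> [22, -11, 44] -> [26, -7, 48] -> [-7, 48] -> [48, -7]
  [35, 16, 44] -> [39, 20, 48] -> [43, 24, 52] -> [24, 52] -> [52, 24]
  [17, 22, -7, 16, 5, -14, -49] -> [21, 26, -3, 20, 9, -10, -45] -> [25, 30, 1, 24, 13, -6, -41] -> [30, 1, 24, 13, -6, -41] -> [30, 24, 13, 1, -6, -41]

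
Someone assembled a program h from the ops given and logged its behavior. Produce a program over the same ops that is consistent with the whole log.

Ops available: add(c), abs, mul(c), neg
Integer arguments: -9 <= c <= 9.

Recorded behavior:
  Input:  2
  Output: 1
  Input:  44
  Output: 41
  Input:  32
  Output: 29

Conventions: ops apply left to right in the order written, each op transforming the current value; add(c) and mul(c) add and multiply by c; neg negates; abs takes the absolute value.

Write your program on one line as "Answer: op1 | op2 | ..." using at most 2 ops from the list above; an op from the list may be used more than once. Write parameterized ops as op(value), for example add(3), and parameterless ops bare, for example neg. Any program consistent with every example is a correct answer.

add(-3) | abs

Check, running the answer program on each example:
  2 -> -1 -> 1
  44 -> 41 -> 41
  32 -> 29 -> 29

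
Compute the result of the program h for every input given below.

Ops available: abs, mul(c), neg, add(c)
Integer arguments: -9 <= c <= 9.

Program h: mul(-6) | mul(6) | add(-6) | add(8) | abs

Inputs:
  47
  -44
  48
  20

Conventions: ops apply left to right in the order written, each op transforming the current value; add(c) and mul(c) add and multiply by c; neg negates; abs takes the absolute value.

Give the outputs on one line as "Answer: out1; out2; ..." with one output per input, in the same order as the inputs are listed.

1690; 1586; 1726; 718

Execution, op by op:
  47 -> -282 -> -1692 -> -1698 -> -1690 -> 1690
  -44 -> 264 -> 1584 -> 1578 -> 1586 -> 1586
  48 -> -288 -> -1728 -> -1734 -> -1726 -> 1726
  20 -> -120 -> -720 -> -726 -> -718 -> 718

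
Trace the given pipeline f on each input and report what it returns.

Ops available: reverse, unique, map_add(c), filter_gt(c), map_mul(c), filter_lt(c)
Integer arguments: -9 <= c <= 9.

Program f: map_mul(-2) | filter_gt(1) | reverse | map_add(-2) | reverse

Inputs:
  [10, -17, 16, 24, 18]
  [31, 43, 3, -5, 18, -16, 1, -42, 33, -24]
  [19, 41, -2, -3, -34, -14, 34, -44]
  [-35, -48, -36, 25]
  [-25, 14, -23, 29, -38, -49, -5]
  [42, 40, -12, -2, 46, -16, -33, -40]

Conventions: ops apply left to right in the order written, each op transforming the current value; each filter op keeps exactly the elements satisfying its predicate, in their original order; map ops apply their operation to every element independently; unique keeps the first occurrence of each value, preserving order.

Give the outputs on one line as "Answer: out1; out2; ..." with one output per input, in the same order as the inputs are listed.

[32]; [8, 30, 82, 46]; [2, 4, 66, 26, 86]; [68, 94, 70]; [48, 44, 74, 96, 8]; [22, 2, 30, 64, 78]

Execution, op by op:
  [10, -17, 16, 24, 18] -> [-20, 34, -32, -48, -36] -> [34] -> [34] -> [32] -> [32]
  [31, 43, 3, -5, 18, -16, 1, -42, 33, -24] -> [-62, -86, -6, 10, -36, 32, -2, 84, -66, 48] -> [10, 32, 84, 48] -> [48, 84, 32, 10] -> [46, 82, 30, 8] -> [8, 30, 82, 46]
  [19, 41, -2, -3, -34, -14, 34, -44] -> [-38, -82, 4, 6, 68, 28, -68, 88] -> [4, 6, 68, 28, 88] -> [88, 28, 68, 6, 4] -> [86, 26, 66, 4, 2] -> [2, 4, 66, 26, 86]
  [-35, -48, -36, 25] -> [70, 96, 72, -50] -> [70, 96, 72] -> [72, 96, 70] -> [70, 94, 68] -> [68, 94, 70]
  [-25, 14, -23, 29, -38, -49, -5] -> [50, -28, 46, -58, 76, 98, 10] -> [50, 46, 76, 98, 10] -> [10, 98, 76, 46, 50] -> [8, 96, 74, 44, 48] -> [48, 44, 74, 96, 8]
  [42, 40, -12, -2, 46, -16, -33, -40] -> [-84, -80, 24, 4, -92, 32, 66, 80] -> [24, 4, 32, 66, 80] -> [80, 66, 32, 4, 24] -> [78, 64, 30, 2, 22] -> [22, 2, 30, 64, 78]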